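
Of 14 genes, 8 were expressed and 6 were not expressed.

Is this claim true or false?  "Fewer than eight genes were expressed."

The determiner here denotes the relation: |A ∩ B| < 8.
|A| = 14, |A ∩ B| = 8, |A ∖ B| = 6.
|A ∩ B| = 8, so the statement is false.

False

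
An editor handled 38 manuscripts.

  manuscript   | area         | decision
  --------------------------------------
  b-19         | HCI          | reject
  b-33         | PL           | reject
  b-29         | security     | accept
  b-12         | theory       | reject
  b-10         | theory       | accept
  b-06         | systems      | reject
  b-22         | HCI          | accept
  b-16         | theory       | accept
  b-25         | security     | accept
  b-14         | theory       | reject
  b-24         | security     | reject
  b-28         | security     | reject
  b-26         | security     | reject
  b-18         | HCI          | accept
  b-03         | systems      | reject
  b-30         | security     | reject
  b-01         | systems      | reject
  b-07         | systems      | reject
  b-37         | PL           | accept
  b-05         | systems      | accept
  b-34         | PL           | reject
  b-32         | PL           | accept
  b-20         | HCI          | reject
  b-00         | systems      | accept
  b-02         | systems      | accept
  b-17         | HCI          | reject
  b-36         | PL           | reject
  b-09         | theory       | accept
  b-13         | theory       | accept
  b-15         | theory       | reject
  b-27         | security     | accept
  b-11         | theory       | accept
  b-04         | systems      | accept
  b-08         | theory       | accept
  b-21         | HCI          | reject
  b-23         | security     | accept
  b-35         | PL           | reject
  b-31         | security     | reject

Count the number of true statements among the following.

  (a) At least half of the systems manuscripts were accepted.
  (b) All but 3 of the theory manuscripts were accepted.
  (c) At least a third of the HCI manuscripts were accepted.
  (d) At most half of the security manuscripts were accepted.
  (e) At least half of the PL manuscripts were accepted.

4

(a) systems: |A| = 8, |A ∩ B| = 4; needs |A ∩ B| ≥ |A ∖ B| — true.
(b) theory: |A| = 9, |A ∩ B| = 6; needs |A ∖ B| = 3 — true.
(c) HCI: |A| = 6, |A ∩ B| = 2; needs |A ∩ B| / |A| ≥ 1/3 — true.
(d) security: |A| = 9, |A ∩ B| = 4; needs |A ∩ B| ≤ |A ∖ B| — true.
(e) PL: |A| = 6, |A ∩ B| = 2; needs |A ∩ B| ≥ |A ∖ B| — false.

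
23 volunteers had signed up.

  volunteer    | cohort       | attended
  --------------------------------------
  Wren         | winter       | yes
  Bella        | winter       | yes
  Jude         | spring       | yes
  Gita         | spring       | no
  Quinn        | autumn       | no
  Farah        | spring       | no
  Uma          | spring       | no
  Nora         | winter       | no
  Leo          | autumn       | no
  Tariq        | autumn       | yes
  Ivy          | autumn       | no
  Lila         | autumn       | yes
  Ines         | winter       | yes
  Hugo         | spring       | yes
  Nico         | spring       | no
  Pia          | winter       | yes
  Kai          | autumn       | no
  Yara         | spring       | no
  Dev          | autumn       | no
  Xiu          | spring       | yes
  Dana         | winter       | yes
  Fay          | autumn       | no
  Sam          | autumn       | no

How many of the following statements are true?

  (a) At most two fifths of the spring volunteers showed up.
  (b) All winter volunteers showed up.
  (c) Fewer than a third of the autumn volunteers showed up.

(a) spring: |A| = 8, |A ∩ B| = 3; needs |A ∩ B| / |A| ≤ 2/5 — true.
(b) winter: |A| = 6, |A ∩ B| = 5; needs A ⊆ B, i.e. every element of A is in B (|A ∖ B| = 0) — false.
(c) autumn: |A| = 9, |A ∩ B| = 2; needs |A ∩ B| / |A| < 1/3 — true.

2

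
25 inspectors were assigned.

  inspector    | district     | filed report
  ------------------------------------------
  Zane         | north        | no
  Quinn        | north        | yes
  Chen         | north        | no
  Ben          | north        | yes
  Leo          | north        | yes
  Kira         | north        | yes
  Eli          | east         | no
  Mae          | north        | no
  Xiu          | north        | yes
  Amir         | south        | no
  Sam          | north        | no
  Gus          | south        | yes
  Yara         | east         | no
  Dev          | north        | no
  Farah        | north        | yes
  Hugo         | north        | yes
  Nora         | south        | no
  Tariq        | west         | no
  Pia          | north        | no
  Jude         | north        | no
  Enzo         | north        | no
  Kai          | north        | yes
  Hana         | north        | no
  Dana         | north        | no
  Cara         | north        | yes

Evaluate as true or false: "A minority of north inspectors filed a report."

True

'A minority of north inspectors filed a report' holds iff |A ∩ B| < |A ∖ B|.
|A| = 19, |A ∩ B| = 9, |A ∖ B| = 10.
9 < 10, so the statement is true.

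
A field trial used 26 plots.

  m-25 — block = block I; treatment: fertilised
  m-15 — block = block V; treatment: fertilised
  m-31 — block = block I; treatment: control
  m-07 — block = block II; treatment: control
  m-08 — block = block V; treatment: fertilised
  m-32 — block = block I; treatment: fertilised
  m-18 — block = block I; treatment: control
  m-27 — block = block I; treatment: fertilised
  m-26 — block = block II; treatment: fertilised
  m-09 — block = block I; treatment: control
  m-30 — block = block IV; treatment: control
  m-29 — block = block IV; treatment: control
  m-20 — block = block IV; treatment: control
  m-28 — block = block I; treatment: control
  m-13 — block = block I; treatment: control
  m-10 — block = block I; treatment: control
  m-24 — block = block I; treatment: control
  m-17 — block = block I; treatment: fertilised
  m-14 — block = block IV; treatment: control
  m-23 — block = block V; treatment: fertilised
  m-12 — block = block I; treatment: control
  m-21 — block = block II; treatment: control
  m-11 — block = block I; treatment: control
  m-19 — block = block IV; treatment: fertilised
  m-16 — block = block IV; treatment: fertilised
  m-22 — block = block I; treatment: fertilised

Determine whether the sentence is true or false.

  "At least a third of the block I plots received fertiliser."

True

'At least a third of the block I plots received fertiliser' holds iff |A ∩ B| / |A| ≥ 1/3.
A (the restrictor) = {m-25, m-31, m-32, m-18, m-27, m-09, m-28, m-13, m-10, m-24, m-17, m-12, m-11, m-22}, |A| = 14.
A ∩ B = {m-25, m-32, m-27, m-17, m-22}, so |A ∩ B| = 5.
A ∖ B = {m-31, m-18, m-09, m-28, m-13, m-10, m-24, m-12, m-11}, so |A ∖ B| = 9.
|A ∩ B|/|A| = 5/14, so the statement is true.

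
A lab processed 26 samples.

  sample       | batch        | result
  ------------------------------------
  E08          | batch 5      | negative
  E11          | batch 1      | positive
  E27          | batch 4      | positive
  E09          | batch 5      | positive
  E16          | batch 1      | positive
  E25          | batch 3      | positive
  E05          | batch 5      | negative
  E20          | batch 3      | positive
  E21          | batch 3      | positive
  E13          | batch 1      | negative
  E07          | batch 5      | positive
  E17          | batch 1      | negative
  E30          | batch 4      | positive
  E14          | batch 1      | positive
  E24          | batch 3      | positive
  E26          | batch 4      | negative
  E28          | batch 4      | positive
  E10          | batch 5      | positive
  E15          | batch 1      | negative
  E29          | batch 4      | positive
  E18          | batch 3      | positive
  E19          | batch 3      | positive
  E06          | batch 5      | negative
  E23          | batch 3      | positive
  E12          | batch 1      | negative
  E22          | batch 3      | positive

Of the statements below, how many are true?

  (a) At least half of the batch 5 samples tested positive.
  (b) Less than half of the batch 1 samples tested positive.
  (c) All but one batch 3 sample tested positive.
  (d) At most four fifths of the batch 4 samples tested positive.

(a) batch 5: |A| = 6, |A ∩ B| = 3; needs |A ∩ B| ≥ |A ∖ B| — true.
(b) batch 1: |A| = 7, |A ∩ B| = 3; needs |A ∩ B| < |A ∖ B| — true.
(c) batch 3: |A| = 8, |A ∩ B| = 8; needs |A ∖ B| = 1 — false.
(d) batch 4: |A| = 5, |A ∩ B| = 4; needs |A ∩ B| / |A| ≤ 4/5 — true.

3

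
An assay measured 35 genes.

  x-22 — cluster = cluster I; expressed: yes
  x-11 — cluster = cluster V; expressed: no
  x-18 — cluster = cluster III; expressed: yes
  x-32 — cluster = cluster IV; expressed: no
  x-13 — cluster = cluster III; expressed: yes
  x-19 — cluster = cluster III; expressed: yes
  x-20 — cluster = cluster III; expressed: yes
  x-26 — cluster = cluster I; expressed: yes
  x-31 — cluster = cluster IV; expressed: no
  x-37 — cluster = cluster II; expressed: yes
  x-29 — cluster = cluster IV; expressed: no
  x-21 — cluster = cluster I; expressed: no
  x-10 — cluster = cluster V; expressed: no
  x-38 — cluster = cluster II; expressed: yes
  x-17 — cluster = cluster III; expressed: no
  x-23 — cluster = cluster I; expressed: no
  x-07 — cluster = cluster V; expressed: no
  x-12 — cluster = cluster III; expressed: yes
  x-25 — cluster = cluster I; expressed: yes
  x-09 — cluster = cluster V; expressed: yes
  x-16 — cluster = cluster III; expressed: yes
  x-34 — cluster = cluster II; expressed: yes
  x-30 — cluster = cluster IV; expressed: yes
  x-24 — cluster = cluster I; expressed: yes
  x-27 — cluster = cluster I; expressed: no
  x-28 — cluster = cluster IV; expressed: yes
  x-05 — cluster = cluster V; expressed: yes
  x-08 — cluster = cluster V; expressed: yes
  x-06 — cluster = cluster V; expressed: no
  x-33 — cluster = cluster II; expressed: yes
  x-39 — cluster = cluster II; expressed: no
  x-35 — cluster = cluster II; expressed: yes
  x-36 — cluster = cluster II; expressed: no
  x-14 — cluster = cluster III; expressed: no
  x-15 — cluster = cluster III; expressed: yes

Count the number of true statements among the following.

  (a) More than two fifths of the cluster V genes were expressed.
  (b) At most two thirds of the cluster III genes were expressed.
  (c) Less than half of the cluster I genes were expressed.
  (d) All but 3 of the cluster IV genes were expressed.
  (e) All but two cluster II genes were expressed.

(a) cluster V: |A| = 7, |A ∩ B| = 3; needs |A ∩ B| / |A| > 2/5 — true.
(b) cluster III: |A| = 9, |A ∩ B| = 7; needs |A ∩ B| / |A| ≤ 2/3 — false.
(c) cluster I: |A| = 7, |A ∩ B| = 4; needs |A ∩ B| < |A ∖ B| — false.
(d) cluster IV: |A| = 5, |A ∩ B| = 2; needs |A ∖ B| = 3 — true.
(e) cluster II: |A| = 7, |A ∩ B| = 5; needs |A ∖ B| = 2 — true.

3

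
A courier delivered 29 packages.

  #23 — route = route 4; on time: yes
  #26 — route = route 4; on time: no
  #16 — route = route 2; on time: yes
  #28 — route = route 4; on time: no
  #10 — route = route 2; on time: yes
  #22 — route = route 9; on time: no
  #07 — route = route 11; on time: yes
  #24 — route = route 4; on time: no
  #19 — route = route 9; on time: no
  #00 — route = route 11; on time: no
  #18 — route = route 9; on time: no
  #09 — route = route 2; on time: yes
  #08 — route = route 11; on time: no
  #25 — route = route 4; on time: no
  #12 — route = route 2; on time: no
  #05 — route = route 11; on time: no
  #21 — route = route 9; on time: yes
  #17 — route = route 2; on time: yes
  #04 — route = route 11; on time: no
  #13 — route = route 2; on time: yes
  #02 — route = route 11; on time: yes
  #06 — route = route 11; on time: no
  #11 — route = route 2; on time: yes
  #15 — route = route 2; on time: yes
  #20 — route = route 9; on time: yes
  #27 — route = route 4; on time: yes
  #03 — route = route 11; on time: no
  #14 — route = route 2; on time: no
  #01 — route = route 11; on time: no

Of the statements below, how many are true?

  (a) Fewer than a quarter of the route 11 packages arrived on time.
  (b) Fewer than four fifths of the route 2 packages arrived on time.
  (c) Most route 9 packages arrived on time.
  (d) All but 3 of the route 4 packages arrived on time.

2

(a) route 11: |A| = 9, |A ∩ B| = 2; needs |A ∩ B| / |A| < 1/4 — true.
(b) route 2: |A| = 9, |A ∩ B| = 7; needs |A ∩ B| / |A| < 4/5 — true.
(c) route 9: |A| = 5, |A ∩ B| = 2; needs |A ∩ B| > |A ∖ B| — false.
(d) route 4: |A| = 6, |A ∩ B| = 2; needs |A ∖ B| = 3 — false.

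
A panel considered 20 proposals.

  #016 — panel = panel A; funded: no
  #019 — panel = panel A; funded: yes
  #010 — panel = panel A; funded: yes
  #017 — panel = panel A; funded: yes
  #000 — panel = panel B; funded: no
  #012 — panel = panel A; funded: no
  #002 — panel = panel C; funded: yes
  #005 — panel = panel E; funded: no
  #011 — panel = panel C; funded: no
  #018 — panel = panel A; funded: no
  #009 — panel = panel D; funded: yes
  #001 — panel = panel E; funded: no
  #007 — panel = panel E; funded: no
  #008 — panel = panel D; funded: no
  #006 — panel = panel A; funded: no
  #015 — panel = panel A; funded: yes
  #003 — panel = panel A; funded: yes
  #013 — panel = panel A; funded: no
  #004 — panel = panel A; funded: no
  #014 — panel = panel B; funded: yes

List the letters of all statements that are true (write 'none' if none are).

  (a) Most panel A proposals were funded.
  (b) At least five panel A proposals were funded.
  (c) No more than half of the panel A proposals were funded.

|A| = 11, |A ∩ B| = 5, |A ∖ B| = 6.
(a) |A ∩ B| > |A ∖ B|: fails.
(b) |A ∩ B| ≥ 5: holds.
(c) |A ∩ B| ≤ |A ∖ B|: holds.

(b), (c)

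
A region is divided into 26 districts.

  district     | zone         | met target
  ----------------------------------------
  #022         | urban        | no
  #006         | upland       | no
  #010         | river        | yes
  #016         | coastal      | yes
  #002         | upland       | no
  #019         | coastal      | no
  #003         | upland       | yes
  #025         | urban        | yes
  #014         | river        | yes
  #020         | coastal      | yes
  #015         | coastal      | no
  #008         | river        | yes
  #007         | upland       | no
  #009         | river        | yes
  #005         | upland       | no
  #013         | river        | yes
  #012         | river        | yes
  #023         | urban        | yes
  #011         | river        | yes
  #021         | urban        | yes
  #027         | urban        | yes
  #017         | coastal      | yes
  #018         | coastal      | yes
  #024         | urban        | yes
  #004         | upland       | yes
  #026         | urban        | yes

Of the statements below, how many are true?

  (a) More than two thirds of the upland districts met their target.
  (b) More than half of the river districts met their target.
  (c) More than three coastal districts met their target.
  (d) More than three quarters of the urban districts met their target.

3

(a) upland: |A| = 6, |A ∩ B| = 2; needs |A ∩ B| / |A| > 2/3 — false.
(b) river: |A| = 7, |A ∩ B| = 7; needs |A ∩ B| > |A ∖ B| — true.
(c) coastal: |A| = 6, |A ∩ B| = 4; needs |A ∩ B| > 3 — true.
(d) urban: |A| = 7, |A ∩ B| = 6; needs |A ∩ B| / |A| > 3/4 — true.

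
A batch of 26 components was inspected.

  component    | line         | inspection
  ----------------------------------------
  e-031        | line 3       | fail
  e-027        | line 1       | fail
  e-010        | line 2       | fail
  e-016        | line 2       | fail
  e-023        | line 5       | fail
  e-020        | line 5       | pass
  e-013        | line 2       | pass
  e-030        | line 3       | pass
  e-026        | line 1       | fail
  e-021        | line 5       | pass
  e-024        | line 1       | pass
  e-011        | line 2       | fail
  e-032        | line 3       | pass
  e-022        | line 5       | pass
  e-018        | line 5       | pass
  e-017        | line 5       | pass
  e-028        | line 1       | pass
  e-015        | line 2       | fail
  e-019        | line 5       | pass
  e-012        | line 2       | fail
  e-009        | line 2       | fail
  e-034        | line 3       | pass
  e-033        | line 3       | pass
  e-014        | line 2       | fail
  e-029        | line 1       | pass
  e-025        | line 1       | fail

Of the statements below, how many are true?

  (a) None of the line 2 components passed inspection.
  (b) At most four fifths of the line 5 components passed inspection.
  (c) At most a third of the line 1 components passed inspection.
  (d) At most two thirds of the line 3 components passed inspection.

(a) line 2: |A| = 8, |A ∩ B| = 1; needs A ∩ B = ∅ (|A ∩ B| = 0) — false.
(b) line 5: |A| = 7, |A ∩ B| = 6; needs |A ∩ B| / |A| ≤ 4/5 — false.
(c) line 1: |A| = 6, |A ∩ B| = 3; needs |A ∩ B| / |A| ≤ 1/3 — false.
(d) line 3: |A| = 5, |A ∩ B| = 4; needs |A ∩ B| / |A| ≤ 2/3 — false.

0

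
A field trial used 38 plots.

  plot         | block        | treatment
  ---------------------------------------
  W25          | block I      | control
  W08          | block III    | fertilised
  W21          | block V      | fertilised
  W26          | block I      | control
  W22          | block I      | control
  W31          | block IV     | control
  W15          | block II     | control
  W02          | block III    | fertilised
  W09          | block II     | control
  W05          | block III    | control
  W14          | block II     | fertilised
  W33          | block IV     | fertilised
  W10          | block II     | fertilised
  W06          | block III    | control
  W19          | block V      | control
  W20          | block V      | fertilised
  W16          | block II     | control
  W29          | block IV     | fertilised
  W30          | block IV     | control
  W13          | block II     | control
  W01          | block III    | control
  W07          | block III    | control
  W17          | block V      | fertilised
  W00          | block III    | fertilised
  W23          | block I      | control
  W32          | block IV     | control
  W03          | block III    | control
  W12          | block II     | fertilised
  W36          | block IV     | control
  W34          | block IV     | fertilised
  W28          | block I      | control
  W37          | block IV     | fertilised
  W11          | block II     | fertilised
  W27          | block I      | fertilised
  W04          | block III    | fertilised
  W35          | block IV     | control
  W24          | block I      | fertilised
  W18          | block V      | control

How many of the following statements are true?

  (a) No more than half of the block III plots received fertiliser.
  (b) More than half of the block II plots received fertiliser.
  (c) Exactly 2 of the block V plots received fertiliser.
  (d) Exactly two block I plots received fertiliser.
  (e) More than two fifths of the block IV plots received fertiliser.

3

(a) block III: |A| = 9, |A ∩ B| = 4; needs |A ∩ B| ≤ |A ∖ B| — true.
(b) block II: |A| = 8, |A ∩ B| = 4; needs |A ∩ B| > |A ∖ B| — false.
(c) block V: |A| = 5, |A ∩ B| = 3; needs |A ∩ B| = 2 — false.
(d) block I: |A| = 7, |A ∩ B| = 2; needs |A ∩ B| = 2 — true.
(e) block IV: |A| = 9, |A ∩ B| = 4; needs |A ∩ B| / |A| > 2/5 — true.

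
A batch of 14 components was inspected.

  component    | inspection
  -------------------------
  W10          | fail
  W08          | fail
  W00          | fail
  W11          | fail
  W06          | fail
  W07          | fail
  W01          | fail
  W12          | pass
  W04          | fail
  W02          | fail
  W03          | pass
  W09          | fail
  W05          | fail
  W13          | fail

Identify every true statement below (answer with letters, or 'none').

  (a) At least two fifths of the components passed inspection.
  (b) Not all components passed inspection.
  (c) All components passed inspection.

(b)

|A| = 14, |A ∩ B| = 2, |A ∖ B| = 12.
(a) |A ∩ B| / |A| ≥ 2/5: fails.
(b) A ⊄ B (|A ∖ B| ≥ 1): holds.
(c) A ⊆ B, i.e. every element of A is in B (|A ∖ B| = 0): fails.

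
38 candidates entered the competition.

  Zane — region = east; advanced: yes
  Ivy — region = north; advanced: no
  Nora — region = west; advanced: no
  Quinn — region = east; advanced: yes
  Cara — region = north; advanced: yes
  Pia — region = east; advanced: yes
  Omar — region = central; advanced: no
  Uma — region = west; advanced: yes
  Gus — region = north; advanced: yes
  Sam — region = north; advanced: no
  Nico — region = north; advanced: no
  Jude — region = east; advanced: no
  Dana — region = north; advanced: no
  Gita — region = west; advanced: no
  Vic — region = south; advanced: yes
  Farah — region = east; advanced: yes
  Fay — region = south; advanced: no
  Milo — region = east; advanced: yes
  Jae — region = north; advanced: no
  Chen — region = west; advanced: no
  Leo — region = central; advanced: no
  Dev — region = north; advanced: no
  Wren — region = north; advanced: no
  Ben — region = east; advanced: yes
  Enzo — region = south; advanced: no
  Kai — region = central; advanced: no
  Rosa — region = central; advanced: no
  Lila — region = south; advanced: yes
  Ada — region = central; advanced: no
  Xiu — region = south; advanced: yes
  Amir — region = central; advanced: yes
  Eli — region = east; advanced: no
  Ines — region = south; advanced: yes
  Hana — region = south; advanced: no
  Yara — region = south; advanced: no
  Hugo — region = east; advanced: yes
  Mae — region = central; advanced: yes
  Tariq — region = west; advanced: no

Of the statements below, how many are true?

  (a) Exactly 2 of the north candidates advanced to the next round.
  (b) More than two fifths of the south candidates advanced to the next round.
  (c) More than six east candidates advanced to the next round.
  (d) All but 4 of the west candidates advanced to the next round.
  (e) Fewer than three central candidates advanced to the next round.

(a) north: |A| = 9, |A ∩ B| = 2; needs |A ∩ B| = 2 — true.
(b) south: |A| = 8, |A ∩ B| = 4; needs |A ∩ B| / |A| > 2/5 — true.
(c) east: |A| = 9, |A ∩ B| = 7; needs |A ∩ B| > 6 — true.
(d) west: |A| = 5, |A ∩ B| = 1; needs |A ∖ B| = 4 — true.
(e) central: |A| = 7, |A ∩ B| = 2; needs |A ∩ B| < 3 — true.

5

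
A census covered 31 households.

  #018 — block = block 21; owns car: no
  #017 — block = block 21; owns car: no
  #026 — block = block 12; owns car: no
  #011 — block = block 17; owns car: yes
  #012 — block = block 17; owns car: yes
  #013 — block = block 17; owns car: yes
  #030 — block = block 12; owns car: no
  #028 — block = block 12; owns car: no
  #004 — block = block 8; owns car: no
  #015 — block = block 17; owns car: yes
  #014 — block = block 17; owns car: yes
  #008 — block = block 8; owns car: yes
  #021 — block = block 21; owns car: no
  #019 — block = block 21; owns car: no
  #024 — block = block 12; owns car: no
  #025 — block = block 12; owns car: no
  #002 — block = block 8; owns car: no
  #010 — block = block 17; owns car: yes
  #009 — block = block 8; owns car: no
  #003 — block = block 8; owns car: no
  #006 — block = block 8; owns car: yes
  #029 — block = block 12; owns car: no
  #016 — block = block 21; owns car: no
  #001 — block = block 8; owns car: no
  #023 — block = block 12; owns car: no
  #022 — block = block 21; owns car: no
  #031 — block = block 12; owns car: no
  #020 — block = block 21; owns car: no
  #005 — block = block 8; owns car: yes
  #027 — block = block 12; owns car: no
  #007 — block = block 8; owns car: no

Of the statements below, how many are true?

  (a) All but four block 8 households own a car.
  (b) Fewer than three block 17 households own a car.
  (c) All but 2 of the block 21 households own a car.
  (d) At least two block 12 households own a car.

(a) block 8: |A| = 9, |A ∩ B| = 3; needs |A ∖ B| = 4 — false.
(b) block 17: |A| = 6, |A ∩ B| = 6; needs |A ∩ B| < 3 — false.
(c) block 21: |A| = 7, |A ∩ B| = 0; needs |A ∖ B| = 2 — false.
(d) block 12: |A| = 9, |A ∩ B| = 0; needs |A ∩ B| ≥ 2 — false.

0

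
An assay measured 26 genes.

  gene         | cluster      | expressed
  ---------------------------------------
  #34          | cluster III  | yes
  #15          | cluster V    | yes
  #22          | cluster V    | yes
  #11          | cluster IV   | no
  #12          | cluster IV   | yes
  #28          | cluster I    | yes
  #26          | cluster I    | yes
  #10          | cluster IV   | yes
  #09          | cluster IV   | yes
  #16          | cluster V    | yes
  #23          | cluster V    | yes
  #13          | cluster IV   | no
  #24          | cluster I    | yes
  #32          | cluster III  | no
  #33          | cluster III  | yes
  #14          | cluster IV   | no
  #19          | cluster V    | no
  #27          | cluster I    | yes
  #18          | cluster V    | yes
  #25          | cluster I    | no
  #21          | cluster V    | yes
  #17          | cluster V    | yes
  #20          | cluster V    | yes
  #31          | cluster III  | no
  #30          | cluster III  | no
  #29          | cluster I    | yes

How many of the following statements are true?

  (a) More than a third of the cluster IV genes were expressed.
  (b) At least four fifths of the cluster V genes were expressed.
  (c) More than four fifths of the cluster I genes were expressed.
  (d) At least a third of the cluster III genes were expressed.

(a) cluster IV: |A| = 6, |A ∩ B| = 3; needs |A ∩ B| / |A| > 1/3 — true.
(b) cluster V: |A| = 9, |A ∩ B| = 8; needs |A ∩ B| / |A| ≥ 4/5 — true.
(c) cluster I: |A| = 6, |A ∩ B| = 5; needs |A ∩ B| / |A| > 4/5 — true.
(d) cluster III: |A| = 5, |A ∩ B| = 2; needs |A ∩ B| / |A| ≥ 1/3 — true.

4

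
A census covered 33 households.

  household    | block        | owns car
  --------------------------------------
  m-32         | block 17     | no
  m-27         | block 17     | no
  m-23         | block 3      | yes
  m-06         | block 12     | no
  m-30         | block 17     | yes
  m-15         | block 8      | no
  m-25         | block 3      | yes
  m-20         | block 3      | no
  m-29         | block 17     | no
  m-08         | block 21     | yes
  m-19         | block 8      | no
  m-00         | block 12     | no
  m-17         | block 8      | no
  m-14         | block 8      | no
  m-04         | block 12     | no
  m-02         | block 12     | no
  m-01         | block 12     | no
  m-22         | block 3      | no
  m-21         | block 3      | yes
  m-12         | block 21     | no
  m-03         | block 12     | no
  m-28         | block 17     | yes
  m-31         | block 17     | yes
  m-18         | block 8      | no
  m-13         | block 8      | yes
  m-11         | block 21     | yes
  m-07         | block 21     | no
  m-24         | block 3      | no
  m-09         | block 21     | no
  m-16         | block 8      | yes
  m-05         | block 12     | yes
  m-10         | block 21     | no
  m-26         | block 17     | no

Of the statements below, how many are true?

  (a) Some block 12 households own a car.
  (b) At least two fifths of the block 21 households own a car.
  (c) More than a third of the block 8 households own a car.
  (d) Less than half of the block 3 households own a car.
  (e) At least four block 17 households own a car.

(a) block 12: |A| = 7, |A ∩ B| = 1; needs A ∩ B ≠ ∅ (|A ∩ B| ≥ 1) — true.
(b) block 21: |A| = 6, |A ∩ B| = 2; needs |A ∩ B| / |A| ≥ 2/5 — false.
(c) block 8: |A| = 7, |A ∩ B| = 2; needs |A ∩ B| / |A| > 1/3 — false.
(d) block 3: |A| = 6, |A ∩ B| = 3; needs |A ∩ B| < |A ∖ B| — false.
(e) block 17: |A| = 7, |A ∩ B| = 3; needs |A ∩ B| ≥ 4 — false.

1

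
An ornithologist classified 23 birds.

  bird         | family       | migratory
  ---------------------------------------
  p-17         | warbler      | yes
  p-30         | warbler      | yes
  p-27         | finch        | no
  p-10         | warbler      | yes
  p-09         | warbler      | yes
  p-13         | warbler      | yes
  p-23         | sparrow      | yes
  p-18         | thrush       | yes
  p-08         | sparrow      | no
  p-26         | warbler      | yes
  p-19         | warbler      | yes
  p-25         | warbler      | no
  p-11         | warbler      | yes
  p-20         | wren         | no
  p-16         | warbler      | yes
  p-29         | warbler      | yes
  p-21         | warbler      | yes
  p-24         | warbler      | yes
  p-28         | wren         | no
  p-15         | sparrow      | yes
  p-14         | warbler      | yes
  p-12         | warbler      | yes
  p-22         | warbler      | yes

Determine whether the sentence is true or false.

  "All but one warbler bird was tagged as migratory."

'All but one warbler bird was tagged as migratory' holds iff |A ∖ B| = 1.
|A| = 16, |A ∩ B| = 15, |A ∖ B| = 1.
|A ∖ B| = 1, so the statement is true.

True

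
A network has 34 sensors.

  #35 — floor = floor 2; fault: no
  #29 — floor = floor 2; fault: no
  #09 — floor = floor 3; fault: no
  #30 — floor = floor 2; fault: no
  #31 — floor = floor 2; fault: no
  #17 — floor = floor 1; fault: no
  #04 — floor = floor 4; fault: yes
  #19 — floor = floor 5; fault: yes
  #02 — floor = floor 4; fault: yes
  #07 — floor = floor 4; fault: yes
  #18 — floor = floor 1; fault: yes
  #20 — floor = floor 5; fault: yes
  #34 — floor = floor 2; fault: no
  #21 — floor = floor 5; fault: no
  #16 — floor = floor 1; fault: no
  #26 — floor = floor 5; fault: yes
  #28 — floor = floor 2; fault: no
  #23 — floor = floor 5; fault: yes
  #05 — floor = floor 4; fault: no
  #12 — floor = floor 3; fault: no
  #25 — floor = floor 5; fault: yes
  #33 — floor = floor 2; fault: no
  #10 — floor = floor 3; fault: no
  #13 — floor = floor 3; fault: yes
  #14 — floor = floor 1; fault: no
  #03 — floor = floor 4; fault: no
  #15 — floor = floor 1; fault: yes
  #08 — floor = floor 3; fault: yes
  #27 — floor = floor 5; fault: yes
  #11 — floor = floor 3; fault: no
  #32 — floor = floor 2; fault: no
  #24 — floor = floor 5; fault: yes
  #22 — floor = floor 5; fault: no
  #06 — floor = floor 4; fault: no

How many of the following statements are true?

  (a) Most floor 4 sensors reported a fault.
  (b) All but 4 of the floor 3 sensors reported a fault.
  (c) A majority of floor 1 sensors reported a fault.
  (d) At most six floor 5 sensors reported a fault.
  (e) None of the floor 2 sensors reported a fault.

2

(a) floor 4: |A| = 6, |A ∩ B| = 3; needs |A ∩ B| > |A ∖ B| — false.
(b) floor 3: |A| = 6, |A ∩ B| = 2; needs |A ∖ B| = 4 — true.
(c) floor 1: |A| = 5, |A ∩ B| = 2; needs |A ∩ B| > |A ∖ B| — false.
(d) floor 5: |A| = 9, |A ∩ B| = 7; needs |A ∩ B| ≤ 6 — false.
(e) floor 2: |A| = 8, |A ∩ B| = 0; needs A ∩ B = ∅ (|A ∩ B| = 0) — true.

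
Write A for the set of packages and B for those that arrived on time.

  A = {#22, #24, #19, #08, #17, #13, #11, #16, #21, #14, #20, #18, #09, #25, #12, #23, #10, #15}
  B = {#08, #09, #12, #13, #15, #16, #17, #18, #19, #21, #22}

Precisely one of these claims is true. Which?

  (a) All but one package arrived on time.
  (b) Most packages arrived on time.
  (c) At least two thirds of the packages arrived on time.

(b)

|A| = 18, |A ∩ B| = 11, |A ∖ B| = 7.
(a) requires |A ∖ B| = 1: false.
(b) requires |A ∩ B| > |A ∖ B|: true.
(c) requires |A ∩ B| / |A| ≥ 2/3: false.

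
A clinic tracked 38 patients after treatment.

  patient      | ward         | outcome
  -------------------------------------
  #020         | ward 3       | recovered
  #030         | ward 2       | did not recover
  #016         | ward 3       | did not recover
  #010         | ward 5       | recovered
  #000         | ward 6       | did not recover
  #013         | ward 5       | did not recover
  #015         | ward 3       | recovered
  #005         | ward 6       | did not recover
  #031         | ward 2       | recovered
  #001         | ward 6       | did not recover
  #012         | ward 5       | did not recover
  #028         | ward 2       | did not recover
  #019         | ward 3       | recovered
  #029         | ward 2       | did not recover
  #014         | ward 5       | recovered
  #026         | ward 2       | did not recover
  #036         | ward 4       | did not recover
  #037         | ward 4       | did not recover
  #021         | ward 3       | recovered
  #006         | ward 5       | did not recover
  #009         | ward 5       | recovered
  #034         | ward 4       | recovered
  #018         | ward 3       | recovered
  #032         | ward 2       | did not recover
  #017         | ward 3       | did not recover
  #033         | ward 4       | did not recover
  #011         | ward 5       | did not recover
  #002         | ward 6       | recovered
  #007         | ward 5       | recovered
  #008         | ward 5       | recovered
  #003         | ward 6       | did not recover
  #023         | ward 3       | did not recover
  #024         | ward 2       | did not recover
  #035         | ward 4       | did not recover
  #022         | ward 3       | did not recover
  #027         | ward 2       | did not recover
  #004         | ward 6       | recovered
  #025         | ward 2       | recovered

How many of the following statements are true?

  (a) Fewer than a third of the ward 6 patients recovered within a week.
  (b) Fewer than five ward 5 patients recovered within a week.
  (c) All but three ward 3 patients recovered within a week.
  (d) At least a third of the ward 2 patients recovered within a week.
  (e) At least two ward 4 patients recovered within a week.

(a) ward 6: |A| = 6, |A ∩ B| = 2; needs |A ∩ B| / |A| < 1/3 — false.
(b) ward 5: |A| = 9, |A ∩ B| = 5; needs |A ∩ B| < 5 — false.
(c) ward 3: |A| = 9, |A ∩ B| = 5; needs |A ∖ B| = 3 — false.
(d) ward 2: |A| = 9, |A ∩ B| = 2; needs |A ∩ B| / |A| ≥ 1/3 — false.
(e) ward 4: |A| = 5, |A ∩ B| = 1; needs |A ∩ B| ≥ 2 — false.

0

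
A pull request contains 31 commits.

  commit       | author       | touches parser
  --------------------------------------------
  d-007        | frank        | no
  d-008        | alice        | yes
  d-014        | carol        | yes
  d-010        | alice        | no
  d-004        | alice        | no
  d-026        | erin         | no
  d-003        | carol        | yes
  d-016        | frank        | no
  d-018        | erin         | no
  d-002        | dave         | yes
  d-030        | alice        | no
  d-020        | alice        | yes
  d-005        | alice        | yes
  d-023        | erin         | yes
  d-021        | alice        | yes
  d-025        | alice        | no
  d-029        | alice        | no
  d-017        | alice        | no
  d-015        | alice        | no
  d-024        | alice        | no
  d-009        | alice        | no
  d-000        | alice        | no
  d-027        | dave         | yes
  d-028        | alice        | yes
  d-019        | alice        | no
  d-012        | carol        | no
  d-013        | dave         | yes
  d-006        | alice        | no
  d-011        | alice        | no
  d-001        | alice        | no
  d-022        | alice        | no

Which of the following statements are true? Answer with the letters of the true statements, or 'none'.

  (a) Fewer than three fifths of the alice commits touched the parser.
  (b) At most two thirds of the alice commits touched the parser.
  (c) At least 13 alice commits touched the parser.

(a), (b)

|A| = 20, |A ∩ B| = 5, |A ∖ B| = 15.
(a) |A ∩ B| / |A| < 3/5: holds.
(b) |A ∩ B| / |A| ≤ 2/3: holds.
(c) |A ∩ B| ≥ 13: fails.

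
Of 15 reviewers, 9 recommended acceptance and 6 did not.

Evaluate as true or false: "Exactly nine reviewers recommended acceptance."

True

The determiner here denotes the relation: |A ∩ B| = 9.
|A| = 15, |A ∩ B| = 9, |A ∖ B| = 6.
|A ∩ B| = 9, so the statement is true.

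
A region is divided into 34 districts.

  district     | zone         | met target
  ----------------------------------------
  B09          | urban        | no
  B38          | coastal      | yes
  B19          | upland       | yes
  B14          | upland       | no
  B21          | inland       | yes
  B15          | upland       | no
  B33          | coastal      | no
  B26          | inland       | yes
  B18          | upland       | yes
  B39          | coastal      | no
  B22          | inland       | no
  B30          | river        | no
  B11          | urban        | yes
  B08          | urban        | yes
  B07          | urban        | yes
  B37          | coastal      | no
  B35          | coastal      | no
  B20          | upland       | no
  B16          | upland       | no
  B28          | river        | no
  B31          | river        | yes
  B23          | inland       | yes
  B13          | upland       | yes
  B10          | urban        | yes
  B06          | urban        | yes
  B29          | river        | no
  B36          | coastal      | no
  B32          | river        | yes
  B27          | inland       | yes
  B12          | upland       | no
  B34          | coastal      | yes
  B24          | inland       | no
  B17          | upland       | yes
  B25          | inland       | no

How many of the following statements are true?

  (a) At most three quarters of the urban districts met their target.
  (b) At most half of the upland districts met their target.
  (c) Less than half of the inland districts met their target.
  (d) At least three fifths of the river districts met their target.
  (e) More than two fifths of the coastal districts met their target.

1

(a) urban: |A| = 6, |A ∩ B| = 5; needs |A ∩ B| / |A| ≤ 3/4 — false.
(b) upland: |A| = 9, |A ∩ B| = 4; needs |A ∩ B| ≤ |A ∖ B| — true.
(c) inland: |A| = 7, |A ∩ B| = 4; needs |A ∩ B| < |A ∖ B| — false.
(d) river: |A| = 5, |A ∩ B| = 2; needs |A ∩ B| / |A| ≥ 3/5 — false.
(e) coastal: |A| = 7, |A ∩ B| = 2; needs |A ∩ B| / |A| > 2/5 — false.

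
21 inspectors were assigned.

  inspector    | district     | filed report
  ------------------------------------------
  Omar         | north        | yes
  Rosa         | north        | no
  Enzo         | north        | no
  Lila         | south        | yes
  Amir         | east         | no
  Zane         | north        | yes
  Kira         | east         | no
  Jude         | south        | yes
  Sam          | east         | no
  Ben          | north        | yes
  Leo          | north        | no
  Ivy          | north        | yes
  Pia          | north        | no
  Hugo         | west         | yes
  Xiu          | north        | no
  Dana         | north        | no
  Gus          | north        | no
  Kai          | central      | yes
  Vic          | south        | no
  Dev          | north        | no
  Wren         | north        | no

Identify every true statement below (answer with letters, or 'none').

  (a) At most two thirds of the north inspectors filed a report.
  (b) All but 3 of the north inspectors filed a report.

|A| = 13, |A ∩ B| = 4, |A ∖ B| = 9.
(a) |A ∩ B| / |A| ≤ 2/3: holds.
(b) |A ∖ B| = 3: fails.

(a)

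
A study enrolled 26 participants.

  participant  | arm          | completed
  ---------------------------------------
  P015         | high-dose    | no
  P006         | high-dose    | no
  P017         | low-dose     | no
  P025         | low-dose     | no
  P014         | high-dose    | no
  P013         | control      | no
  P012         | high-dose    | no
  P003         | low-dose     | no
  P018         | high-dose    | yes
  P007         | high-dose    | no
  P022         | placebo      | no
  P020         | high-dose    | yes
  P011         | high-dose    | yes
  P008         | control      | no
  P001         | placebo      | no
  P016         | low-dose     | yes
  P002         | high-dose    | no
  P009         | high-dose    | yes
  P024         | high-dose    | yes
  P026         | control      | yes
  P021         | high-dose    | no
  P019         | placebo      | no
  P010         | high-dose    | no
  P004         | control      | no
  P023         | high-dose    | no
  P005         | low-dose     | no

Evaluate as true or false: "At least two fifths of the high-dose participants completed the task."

Truth condition: |A ∩ B| / |A| ≥ 2/5.
A (the restrictor) = {P015, P006, P014, P012, P018, P007, P020, P011, P002, P009, P024, P021, P010, P023}, |A| = 14.
A ∩ B = {P018, P020, P011, P009, P024}, so |A ∩ B| = 5.
A ∖ B = {P015, P006, P014, P012, P007, P002, P021, P010, P023}, so |A ∖ B| = 9.
|A ∩ B|/|A| = 5/14, so the statement is false.

False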